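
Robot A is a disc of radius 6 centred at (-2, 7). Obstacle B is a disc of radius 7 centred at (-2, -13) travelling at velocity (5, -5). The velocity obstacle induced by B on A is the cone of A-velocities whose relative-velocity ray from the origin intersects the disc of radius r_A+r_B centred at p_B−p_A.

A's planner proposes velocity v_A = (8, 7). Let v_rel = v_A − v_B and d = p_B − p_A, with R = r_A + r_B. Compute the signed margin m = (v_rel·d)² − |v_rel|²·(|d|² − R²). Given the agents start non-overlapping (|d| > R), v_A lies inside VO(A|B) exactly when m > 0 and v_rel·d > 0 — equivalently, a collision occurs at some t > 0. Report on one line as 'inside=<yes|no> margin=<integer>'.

d = (0, -20),  |d|² = 400;  R = 6+7 = 13,  c = 400−13² = 231
v_rel = (3, 12),  |v_rel|² = 153;  v_rel·d = (3)·(0) + (12)·(-20) = -240
153·t² + 480·t + 231 = 0  ⇒  m = (-240)² − 153·231 = 22257
m = 22257 > 0,  v_rel·d = -240 < 0  ⇒  outside

inside=no margin=22257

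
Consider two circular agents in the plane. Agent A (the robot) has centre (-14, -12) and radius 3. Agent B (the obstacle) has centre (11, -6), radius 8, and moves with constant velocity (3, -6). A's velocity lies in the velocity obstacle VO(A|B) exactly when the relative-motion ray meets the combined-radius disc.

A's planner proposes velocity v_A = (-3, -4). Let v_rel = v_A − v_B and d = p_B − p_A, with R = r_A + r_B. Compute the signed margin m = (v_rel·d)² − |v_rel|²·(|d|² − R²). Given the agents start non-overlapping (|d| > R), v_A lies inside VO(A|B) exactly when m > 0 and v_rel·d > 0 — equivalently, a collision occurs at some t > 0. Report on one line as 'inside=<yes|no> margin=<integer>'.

d = (25, 6),  |d|² = 661;  R = 3+8 = 11,  c = 661−11² = 540
v_rel = (-6, 2),  |v_rel|² = 40;  v_rel·d = (-6)·(25) + (2)·(6) = -138
40·t² + 276·t + 540 = 0  ⇒  m = (-138)² − 40·540 = -2556
m = -2556 < 0,  v_rel·d = -138 < 0  ⇒  outside

inside=no margin=-2556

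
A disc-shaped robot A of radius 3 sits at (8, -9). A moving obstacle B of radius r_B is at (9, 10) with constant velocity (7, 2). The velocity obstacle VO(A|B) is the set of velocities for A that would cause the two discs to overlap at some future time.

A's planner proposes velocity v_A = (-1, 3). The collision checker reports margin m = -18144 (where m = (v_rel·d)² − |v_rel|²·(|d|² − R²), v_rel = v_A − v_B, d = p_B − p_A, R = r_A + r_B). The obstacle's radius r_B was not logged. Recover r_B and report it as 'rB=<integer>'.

m = -18144
d = (1, 19);  v_rel = (-8, 1),  |v_rel|² = 65
v_rel×d = (-8)·(19) − (1)·(1) = -153
since m = R²·65 − (-153)²:  R² = (23409 + -18144) / 65 = 81
R = √81 = 9  ⇒  r_B = 9 − 3 = 6

rB=6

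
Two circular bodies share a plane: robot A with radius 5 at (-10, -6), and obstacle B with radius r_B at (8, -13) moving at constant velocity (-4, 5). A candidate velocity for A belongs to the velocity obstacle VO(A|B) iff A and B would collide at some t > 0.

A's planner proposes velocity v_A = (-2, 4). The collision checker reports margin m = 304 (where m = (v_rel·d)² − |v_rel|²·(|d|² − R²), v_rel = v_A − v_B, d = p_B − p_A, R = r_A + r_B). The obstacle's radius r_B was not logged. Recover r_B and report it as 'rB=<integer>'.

m = 304
d = (18, -7);  v_rel = (2, -1),  |v_rel|² = 5
v_rel×d = (2)·(-7) − (-1)·(18) = 4
since m = R²·5 − 4²:  R² = (16 + 304) / 5 = 64
R = √64 = 8  ⇒  r_B = 8 − 5 = 3

rB=3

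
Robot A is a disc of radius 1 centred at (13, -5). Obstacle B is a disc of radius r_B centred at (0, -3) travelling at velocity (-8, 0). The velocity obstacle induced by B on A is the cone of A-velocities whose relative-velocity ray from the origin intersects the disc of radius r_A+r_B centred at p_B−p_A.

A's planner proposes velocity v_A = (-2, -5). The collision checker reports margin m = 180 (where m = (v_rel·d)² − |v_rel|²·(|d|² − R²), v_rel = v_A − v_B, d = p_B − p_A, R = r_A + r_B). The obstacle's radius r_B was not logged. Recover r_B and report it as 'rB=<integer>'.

m = 180
d = (-13, 2);  v_rel = (6, -5),  |v_rel|² = 61
v_rel×d = (6)·(2) − (-5)·(-13) = -53
since m = R²·61 − (-53)²:  R² = (2809 + 180) / 61 = 49
R = √49 = 7  ⇒  r_B = 7 − 1 = 6

rB=6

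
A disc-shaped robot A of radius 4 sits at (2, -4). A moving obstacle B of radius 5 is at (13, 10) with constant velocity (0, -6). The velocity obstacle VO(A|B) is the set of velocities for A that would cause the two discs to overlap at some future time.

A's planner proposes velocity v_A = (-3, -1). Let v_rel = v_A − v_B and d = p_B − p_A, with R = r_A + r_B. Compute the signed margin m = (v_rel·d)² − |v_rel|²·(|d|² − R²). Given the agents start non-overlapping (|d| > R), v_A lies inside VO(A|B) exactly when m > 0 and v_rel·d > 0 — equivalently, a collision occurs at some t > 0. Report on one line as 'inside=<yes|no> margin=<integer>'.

d = (11, 14),  |d|² = 317;  R = 4+5 = 9,  c = 317−9² = 236
v_rel = (-3, 5),  |v_rel|² = 34;  v_rel·d = (-3)·(11) + (5)·(14) = 37
34·t² − 74·t + 236 = 0  ⇒  m = 37² − 34·236 = -6655
m = -6655 < 0,  v_rel·d = 37 > 0  ⇒  outside

inside=no margin=-6655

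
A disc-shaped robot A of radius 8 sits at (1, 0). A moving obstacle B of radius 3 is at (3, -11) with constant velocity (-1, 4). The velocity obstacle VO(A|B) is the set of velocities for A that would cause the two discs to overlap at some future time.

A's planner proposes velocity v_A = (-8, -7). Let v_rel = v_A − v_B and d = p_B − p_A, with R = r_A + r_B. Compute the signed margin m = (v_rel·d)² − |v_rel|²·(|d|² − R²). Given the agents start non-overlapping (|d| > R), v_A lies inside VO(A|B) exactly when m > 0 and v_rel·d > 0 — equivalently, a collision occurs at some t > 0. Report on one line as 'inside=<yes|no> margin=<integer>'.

d = (2, -11),  |d|² = 125;  R = 8+3 = 11,  c = 125−11² = 4
v_rel = (-7, -11),  |v_rel|² = 170;  v_rel·d = (-7)·(2) + (-11)·(-11) = 107
170·t² − 214·t + 4 = 0  ⇒  m = 107² − 170·4 = 10769
m = 10769 > 0,  v_rel·d = 107 > 0  ⇒  inside

inside=yes margin=10769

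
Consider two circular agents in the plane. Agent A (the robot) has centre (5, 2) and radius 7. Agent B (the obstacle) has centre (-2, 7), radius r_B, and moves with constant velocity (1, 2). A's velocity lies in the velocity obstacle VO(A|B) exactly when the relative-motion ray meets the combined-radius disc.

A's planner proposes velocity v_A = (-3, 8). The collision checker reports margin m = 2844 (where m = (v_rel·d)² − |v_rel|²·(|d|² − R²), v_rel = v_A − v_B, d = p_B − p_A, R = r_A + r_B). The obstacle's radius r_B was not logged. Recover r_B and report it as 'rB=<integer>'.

m = 2844
d = (-7, 5);  v_rel = (-4, 6),  |v_rel|² = 52
v_rel×d = (-4)·(5) − (6)·(-7) = 22
since m = R²·52 − 22²:  R² = (484 + 2844) / 52 = 64
R = √64 = 8  ⇒  r_B = 8 − 7 = 1

rB=1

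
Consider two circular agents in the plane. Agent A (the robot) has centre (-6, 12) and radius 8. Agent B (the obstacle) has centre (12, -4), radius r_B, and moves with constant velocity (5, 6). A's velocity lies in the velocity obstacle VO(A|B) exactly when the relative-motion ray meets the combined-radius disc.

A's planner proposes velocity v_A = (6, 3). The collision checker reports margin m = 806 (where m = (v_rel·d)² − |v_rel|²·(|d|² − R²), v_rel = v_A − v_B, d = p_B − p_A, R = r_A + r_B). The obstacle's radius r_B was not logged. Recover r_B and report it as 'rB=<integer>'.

m = 806
d = (18, -16);  v_rel = (1, -3),  |v_rel|² = 10
v_rel×d = (1)·(-16) − (-3)·(18) = 38
since m = R²·10 − 38²:  R² = (1444 + 806) / 10 = 225
R = √225 = 15  ⇒  r_B = 15 − 8 = 7

rB=7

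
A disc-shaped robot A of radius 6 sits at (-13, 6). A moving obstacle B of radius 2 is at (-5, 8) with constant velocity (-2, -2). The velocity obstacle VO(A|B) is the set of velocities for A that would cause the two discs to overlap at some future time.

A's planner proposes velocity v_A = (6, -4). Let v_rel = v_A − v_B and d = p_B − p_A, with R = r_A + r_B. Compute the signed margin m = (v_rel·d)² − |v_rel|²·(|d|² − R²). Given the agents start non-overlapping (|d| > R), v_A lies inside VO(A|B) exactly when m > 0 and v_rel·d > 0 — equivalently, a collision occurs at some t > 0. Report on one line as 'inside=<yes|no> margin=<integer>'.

d = (8, 2),  |d|² = 68;  R = 6+2 = 8,  c = 68−8² = 4
v_rel = (8, -2),  |v_rel|² = 68;  v_rel·d = (8)·(8) + (-2)·(2) = 60
68·t² − 120·t + 4 = 0  ⇒  m = 60² − 68·4 = 3328
m = 3328 > 0,  v_rel·d = 60 > 0  ⇒  inside

inside=yes margin=3328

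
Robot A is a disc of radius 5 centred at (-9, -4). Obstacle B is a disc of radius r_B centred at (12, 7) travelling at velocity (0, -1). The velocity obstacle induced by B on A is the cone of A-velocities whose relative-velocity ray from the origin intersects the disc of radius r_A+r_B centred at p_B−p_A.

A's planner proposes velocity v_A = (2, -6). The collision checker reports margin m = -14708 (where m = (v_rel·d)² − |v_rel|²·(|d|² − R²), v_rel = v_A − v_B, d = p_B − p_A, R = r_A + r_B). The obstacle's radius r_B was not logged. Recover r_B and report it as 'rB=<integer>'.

m = -14708
d = (21, 11);  v_rel = (2, -5),  |v_rel|² = 29
v_rel×d = (2)·(11) − (-5)·(21) = 127
since m = R²·29 − 127²:  R² = (16129 + -14708) / 29 = 49
R = √49 = 7  ⇒  r_B = 7 − 5 = 2

rB=2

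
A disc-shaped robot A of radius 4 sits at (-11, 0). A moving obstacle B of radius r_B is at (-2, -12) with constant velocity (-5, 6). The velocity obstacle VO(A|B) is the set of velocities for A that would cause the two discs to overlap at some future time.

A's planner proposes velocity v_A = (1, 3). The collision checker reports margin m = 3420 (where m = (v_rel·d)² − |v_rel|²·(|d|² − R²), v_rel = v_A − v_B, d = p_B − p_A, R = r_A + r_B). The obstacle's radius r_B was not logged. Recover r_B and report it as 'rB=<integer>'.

m = 3420
d = (9, -12);  v_rel = (6, -3),  |v_rel|² = 45
v_rel×d = (6)·(-12) − (-3)·(9) = -45
since m = R²·45 − (-45)²:  R² = (2025 + 3420) / 45 = 121
R = √121 = 11  ⇒  r_B = 11 − 4 = 7

rB=7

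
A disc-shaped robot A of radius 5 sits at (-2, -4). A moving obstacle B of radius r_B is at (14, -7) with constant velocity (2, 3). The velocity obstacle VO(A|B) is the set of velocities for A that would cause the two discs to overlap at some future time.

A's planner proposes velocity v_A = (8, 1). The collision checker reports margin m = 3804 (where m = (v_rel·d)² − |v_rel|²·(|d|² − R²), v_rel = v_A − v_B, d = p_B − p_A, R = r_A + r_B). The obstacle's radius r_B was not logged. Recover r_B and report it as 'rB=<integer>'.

m = 3804
d = (16, -3);  v_rel = (6, -2),  |v_rel|² = 40
v_rel×d = (6)·(-3) − (-2)·(16) = 14
since m = R²·40 − 14²:  R² = (196 + 3804) / 40 = 100
R = √100 = 10  ⇒  r_B = 10 − 5 = 5

rB=5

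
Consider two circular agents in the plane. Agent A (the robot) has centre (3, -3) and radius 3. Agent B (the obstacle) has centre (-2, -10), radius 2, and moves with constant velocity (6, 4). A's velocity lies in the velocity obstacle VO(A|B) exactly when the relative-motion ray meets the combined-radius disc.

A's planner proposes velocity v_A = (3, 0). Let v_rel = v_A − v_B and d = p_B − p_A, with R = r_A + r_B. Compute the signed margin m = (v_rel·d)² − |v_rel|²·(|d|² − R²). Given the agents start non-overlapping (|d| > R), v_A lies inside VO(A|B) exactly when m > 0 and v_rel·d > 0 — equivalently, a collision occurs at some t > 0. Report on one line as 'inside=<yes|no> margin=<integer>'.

d = (-5, -7),  |d|² = 74;  R = 3+2 = 5,  c = 74−5² = 49
v_rel = (-3, -4),  |v_rel|² = 25;  v_rel·d = (-3)·(-5) + (-4)·(-7) = 43
25·t² − 86·t + 49 = 0  ⇒  m = 43² − 25·49 = 624
m = 624 > 0,  v_rel·d = 43 > 0  ⇒  inside

inside=yes margin=624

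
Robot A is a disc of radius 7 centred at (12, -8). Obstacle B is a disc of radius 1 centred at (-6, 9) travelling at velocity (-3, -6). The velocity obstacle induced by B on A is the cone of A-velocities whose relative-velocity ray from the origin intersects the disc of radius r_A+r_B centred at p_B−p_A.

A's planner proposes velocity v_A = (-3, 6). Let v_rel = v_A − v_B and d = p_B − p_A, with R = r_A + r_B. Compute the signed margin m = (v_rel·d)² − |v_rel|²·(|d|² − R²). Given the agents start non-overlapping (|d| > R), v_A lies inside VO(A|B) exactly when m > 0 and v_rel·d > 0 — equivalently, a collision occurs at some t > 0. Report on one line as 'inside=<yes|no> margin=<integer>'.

d = (-18, 17),  |d|² = 613;  R = 7+1 = 8,  c = 613−8² = 549
v_rel = (0, 12),  |v_rel|² = 144;  v_rel·d = (0)·(-18) + (12)·(17) = 204
144·t² − 408·t + 549 = 0  ⇒  m = 204² − 144·549 = -37440
m = -37440 < 0,  v_rel·d = 204 > 0  ⇒  outside

inside=no margin=-37440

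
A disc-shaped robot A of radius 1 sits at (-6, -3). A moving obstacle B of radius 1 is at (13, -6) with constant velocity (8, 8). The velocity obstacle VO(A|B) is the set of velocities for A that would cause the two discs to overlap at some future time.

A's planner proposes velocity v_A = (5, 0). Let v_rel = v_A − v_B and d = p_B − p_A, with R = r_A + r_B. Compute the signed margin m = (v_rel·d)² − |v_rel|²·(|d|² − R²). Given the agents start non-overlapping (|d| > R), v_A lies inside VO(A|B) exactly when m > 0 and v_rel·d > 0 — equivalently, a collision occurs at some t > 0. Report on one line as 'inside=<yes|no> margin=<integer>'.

d = (19, -3),  |d|² = 370;  R = 1+1 = 2,  c = 370−2² = 366
v_rel = (-3, -8),  |v_rel|² = 73;  v_rel·d = (-3)·(19) + (-8)·(-3) = -33
73·t² + 66·t + 366 = 0  ⇒  m = (-33)² − 73·366 = -25629
m = -25629 < 0,  v_rel·d = -33 < 0  ⇒  outside

inside=no margin=-25629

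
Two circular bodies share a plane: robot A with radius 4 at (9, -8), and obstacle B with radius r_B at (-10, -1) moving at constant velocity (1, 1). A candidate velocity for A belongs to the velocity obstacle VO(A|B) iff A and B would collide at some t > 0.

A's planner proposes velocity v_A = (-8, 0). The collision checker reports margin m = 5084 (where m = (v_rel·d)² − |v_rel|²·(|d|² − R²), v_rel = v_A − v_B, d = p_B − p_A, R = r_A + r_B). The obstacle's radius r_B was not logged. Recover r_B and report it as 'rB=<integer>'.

m = 5084
d = (-19, 7);  v_rel = (-9, -1),  |v_rel|² = 82
v_rel×d = (-9)·(7) − (-1)·(-19) = -82
since m = R²·82 − (-82)²:  R² = (6724 + 5084) / 82 = 144
R = √144 = 12  ⇒  r_B = 12 − 4 = 8

rB=8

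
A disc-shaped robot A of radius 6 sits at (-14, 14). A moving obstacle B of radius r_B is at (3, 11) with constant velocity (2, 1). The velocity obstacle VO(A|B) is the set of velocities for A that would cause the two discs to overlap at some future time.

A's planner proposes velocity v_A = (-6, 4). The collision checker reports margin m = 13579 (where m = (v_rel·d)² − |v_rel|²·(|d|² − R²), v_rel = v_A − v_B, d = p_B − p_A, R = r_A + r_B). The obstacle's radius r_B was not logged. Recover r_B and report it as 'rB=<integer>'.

m = 13579
d = (17, -3);  v_rel = (-8, 3),  |v_rel|² = 73
v_rel×d = (-8)·(-3) − (3)·(17) = -27
since m = R²·73 − (-27)²:  R² = (729 + 13579) / 73 = 196
R = √196 = 14  ⇒  r_B = 14 − 6 = 8

rB=8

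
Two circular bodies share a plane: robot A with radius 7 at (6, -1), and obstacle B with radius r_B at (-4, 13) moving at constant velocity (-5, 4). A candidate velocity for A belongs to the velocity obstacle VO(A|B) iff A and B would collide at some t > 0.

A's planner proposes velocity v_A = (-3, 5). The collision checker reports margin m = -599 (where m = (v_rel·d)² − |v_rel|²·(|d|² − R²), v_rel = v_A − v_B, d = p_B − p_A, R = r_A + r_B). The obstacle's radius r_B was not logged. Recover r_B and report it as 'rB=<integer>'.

m = -599
d = (-10, 14);  v_rel = (2, 1),  |v_rel|² = 5
v_rel×d = (2)·(14) − (1)·(-10) = 38
since m = R²·5 − 38²:  R² = (1444 + -599) / 5 = 169
R = √169 = 13  ⇒  r_B = 13 − 7 = 6

rB=6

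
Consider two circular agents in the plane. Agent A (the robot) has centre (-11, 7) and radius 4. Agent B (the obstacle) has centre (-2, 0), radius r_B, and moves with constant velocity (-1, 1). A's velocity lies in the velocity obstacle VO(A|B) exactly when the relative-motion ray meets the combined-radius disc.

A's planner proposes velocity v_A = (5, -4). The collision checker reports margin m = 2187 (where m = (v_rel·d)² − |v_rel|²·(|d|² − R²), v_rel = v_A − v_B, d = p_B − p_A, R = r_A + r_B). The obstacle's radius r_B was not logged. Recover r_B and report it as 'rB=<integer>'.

m = 2187
d = (9, -7);  v_rel = (6, -5),  |v_rel|² = 61
v_rel×d = (6)·(-7) − (-5)·(9) = 3
since m = R²·61 − 3²:  R² = (9 + 2187) / 61 = 36
R = √36 = 6  ⇒  r_B = 6 − 4 = 2

rB=2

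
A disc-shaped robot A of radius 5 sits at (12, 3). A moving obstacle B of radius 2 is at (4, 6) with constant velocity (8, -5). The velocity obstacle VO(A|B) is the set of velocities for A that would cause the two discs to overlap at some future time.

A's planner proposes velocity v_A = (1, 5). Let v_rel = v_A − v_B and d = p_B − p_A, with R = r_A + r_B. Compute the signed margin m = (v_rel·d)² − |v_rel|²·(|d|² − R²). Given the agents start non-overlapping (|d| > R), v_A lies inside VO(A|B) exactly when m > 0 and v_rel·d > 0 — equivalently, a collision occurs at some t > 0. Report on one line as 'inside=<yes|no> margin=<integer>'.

d = (-8, 3),  |d|² = 73;  R = 5+2 = 7,  c = 73−7² = 24
v_rel = (-7, 10),  |v_rel|² = 149;  v_rel·d = (-7)·(-8) + (10)·(3) = 86
149·t² − 172·t + 24 = 0  ⇒  m = 86² − 149·24 = 3820
m = 3820 > 0,  v_rel·d = 86 > 0  ⇒  inside

inside=yes margin=3820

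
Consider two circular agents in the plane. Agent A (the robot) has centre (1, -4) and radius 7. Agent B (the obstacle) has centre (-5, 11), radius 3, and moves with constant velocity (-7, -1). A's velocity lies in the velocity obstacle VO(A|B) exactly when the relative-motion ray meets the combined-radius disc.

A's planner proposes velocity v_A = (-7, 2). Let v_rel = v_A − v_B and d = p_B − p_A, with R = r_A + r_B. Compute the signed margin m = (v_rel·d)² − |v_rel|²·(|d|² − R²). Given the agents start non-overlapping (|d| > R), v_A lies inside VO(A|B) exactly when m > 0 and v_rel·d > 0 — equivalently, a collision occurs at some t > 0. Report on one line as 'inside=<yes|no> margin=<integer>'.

d = (-6, 15),  |d|² = 261;  R = 7+3 = 10,  c = 261−10² = 161
v_rel = (0, 3),  |v_rel|² = 9;  v_rel·d = (0)·(-6) + (3)·(15) = 45
9·t² − 90·t + 161 = 0  ⇒  m = 45² − 9·161 = 576
m = 576 > 0,  v_rel·d = 45 > 0  ⇒  inside

inside=yes margin=576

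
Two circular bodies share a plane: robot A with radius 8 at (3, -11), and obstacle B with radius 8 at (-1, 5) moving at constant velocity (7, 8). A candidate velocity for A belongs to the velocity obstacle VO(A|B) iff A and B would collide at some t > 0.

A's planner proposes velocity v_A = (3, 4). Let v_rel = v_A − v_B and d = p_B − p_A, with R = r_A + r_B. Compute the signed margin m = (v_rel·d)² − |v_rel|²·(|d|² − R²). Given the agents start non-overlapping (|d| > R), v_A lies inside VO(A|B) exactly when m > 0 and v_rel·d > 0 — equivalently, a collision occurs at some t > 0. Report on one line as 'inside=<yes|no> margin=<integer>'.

d = (-4, 16),  |d|² = 272;  R = 8+8 = 16,  c = 272−16² = 16
v_rel = (-4, -4),  |v_rel|² = 32;  v_rel·d = (-4)·(-4) + (-4)·(16) = -48
32·t² + 96·t + 16 = 0  ⇒  m = (-48)² − 32·16 = 1792
m = 1792 > 0,  v_rel·d = -48 < 0  ⇒  outside

inside=no margin=1792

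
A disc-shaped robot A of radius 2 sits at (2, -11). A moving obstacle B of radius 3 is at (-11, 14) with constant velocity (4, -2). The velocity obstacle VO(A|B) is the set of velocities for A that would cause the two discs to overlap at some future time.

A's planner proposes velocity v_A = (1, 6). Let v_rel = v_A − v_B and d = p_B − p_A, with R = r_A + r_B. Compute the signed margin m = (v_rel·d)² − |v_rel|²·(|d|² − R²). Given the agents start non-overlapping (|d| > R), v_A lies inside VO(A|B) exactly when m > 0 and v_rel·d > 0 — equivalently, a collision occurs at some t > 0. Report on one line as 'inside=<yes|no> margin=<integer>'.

d = (-13, 25),  |d|² = 794;  R = 2+3 = 5,  c = 794−5² = 769
v_rel = (-3, 8),  |v_rel|² = 73;  v_rel·d = (-3)·(-13) + (8)·(25) = 239
73·t² − 478·t + 769 = 0  ⇒  m = 239² − 73·769 = 984
m = 984 > 0,  v_rel·d = 239 > 0  ⇒  inside

inside=yes margin=984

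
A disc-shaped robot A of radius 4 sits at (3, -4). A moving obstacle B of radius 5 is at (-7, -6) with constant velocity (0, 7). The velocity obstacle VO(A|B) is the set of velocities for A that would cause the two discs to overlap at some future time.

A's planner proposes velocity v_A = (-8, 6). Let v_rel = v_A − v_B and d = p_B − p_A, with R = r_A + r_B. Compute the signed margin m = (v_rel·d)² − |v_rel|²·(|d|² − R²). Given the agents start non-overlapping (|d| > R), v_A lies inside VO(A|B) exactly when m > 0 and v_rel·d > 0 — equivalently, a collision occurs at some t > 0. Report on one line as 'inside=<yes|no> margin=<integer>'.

d = (-10, -2),  |d|² = 104;  R = 4+5 = 9,  c = 104−9² = 23
v_rel = (-8, -1),  |v_rel|² = 65;  v_rel·d = (-8)·(-10) + (-1)·(-2) = 82
65·t² − 164·t + 23 = 0  ⇒  m = 82² − 65·23 = 5229
m = 5229 > 0,  v_rel·d = 82 > 0  ⇒  inside

inside=yes margin=5229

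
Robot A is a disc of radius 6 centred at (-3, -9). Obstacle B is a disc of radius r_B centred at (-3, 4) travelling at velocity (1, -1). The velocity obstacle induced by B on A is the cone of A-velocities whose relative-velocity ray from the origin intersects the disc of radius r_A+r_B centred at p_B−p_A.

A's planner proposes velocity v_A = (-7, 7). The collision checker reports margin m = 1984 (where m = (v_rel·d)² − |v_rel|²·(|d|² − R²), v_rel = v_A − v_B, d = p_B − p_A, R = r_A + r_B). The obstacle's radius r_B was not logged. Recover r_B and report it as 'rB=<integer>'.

m = 1984
d = (0, 13);  v_rel = (-8, 8),  |v_rel|² = 128
v_rel×d = (-8)·(13) − (8)·(0) = -104
since m = R²·128 − (-104)²:  R² = (10816 + 1984) / 128 = 100
R = √100 = 10  ⇒  r_B = 10 − 6 = 4

rB=4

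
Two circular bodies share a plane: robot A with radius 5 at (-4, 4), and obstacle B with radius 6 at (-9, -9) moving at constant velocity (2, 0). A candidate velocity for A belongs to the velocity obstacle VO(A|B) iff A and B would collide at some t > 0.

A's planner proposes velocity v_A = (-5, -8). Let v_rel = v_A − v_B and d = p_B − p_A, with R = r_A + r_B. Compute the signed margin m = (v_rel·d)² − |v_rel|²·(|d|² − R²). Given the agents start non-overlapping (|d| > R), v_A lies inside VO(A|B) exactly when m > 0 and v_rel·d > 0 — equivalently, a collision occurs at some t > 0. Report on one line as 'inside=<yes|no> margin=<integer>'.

d = (-5, -13),  |d|² = 194;  R = 5+6 = 11,  c = 194−11² = 73
v_rel = (-7, -8),  |v_rel|² = 113;  v_rel·d = (-7)·(-5) + (-8)·(-13) = 139
113·t² − 278·t + 73 = 0  ⇒  m = 139² − 113·73 = 11072
m = 11072 > 0,  v_rel·d = 139 > 0  ⇒  inside

inside=yes margin=11072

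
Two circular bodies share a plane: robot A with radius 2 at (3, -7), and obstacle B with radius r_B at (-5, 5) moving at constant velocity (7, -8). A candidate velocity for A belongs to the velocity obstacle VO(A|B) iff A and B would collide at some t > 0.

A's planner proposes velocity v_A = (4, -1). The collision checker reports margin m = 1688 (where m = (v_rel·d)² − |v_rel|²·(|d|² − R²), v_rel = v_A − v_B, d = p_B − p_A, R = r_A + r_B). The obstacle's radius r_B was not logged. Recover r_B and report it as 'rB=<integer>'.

m = 1688
d = (-8, 12);  v_rel = (-3, 7),  |v_rel|² = 58
v_rel×d = (-3)·(12) − (7)·(-8) = 20
since m = R²·58 − 20²:  R² = (400 + 1688) / 58 = 36
R = √36 = 6  ⇒  r_B = 6 − 2 = 4

rB=4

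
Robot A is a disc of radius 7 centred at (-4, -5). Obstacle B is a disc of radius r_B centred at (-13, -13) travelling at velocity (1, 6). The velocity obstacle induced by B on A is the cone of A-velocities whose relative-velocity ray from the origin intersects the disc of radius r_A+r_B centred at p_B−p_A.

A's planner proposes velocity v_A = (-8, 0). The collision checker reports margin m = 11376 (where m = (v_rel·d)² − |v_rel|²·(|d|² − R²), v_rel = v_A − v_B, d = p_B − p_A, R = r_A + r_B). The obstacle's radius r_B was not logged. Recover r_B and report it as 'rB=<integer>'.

m = 11376
d = (-9, -8);  v_rel = (-9, -6),  |v_rel|² = 117
v_rel×d = (-9)·(-8) − (-6)·(-9) = 18
since m = R²·117 − 18²:  R² = (324 + 11376) / 117 = 100
R = √100 = 10  ⇒  r_B = 10 − 7 = 3

rB=3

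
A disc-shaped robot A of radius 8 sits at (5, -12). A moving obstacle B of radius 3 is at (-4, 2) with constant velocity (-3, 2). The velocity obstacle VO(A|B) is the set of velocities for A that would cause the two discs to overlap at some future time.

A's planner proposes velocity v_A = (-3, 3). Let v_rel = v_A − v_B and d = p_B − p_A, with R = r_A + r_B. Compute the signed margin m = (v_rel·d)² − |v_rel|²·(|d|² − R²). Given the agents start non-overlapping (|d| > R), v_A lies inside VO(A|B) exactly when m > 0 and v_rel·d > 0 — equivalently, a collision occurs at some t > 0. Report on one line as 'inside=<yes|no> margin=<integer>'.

d = (-9, 14),  |d|² = 277;  R = 8+3 = 11,  c = 277−11² = 156
v_rel = (0, 1),  |v_rel|² = 1;  v_rel·d = (0)·(-9) + (1)·(14) = 14
1·t² − 28·t + 156 = 0  ⇒  m = 14² − 1·156 = 40
m = 40 > 0,  v_rel·d = 14 > 0  ⇒  inside

inside=yes margin=40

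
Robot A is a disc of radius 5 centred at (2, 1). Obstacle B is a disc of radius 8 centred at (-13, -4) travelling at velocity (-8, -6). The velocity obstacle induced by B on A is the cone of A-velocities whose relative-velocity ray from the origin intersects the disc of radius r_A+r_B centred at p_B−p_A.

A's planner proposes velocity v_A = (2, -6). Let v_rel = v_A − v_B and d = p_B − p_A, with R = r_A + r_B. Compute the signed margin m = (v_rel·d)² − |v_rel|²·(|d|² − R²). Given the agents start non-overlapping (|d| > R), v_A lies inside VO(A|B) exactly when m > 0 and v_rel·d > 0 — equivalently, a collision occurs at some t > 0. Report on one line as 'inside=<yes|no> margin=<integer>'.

d = (-15, -5),  |d|² = 250;  R = 5+8 = 13,  c = 250−13² = 81
v_rel = (10, 0),  |v_rel|² = 100;  v_rel·d = (10)·(-15) + (0)·(-5) = -150
100·t² + 300·t + 81 = 0  ⇒  m = (-150)² − 100·81 = 14400
m = 14400 > 0,  v_rel·d = -150 < 0  ⇒  outside

inside=no margin=14400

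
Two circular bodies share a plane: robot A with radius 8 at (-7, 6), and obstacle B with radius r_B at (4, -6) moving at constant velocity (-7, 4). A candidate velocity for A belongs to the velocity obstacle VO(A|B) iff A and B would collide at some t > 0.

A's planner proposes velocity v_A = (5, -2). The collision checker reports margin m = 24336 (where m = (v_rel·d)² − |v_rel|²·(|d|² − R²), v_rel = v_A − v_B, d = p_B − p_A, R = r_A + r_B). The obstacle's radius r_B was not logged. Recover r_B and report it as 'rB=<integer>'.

m = 24336
d = (11, -12);  v_rel = (12, -6),  |v_rel|² = 180
v_rel×d = (12)·(-12) − (-6)·(11) = -78
since m = R²·180 − (-78)²:  R² = (6084 + 24336) / 180 = 169
R = √169 = 13  ⇒  r_B = 13 − 8 = 5

rB=5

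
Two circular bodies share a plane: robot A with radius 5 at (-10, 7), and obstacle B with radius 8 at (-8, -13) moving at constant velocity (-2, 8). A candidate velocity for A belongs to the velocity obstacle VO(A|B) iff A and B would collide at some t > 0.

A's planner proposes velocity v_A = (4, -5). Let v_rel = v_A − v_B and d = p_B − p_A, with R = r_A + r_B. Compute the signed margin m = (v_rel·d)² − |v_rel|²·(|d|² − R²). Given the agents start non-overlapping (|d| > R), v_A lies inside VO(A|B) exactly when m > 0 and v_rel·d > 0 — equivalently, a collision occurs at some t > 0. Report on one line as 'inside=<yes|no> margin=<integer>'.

d = (2, -20),  |d|² = 404;  R = 5+8 = 13,  c = 404−13² = 235
v_rel = (6, -13),  |v_rel|² = 205;  v_rel·d = (6)·(2) + (-13)·(-20) = 272
205·t² − 544·t + 235 = 0  ⇒  m = 272² − 205·235 = 25809
m = 25809 > 0,  v_rel·d = 272 > 0  ⇒  inside

inside=yes margin=25809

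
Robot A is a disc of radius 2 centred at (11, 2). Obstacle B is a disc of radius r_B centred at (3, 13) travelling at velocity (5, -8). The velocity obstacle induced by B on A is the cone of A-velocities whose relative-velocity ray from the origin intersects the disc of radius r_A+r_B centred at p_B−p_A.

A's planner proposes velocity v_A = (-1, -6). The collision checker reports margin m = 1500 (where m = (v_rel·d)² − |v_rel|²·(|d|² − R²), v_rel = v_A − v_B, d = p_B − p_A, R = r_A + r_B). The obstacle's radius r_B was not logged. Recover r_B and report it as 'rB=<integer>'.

m = 1500
d = (-8, 11);  v_rel = (-6, 2),  |v_rel|² = 40
v_rel×d = (-6)·(11) − (2)·(-8) = -50
since m = R²·40 − (-50)²:  R² = (2500 + 1500) / 40 = 100
R = √100 = 10  ⇒  r_B = 10 − 2 = 8

rB=8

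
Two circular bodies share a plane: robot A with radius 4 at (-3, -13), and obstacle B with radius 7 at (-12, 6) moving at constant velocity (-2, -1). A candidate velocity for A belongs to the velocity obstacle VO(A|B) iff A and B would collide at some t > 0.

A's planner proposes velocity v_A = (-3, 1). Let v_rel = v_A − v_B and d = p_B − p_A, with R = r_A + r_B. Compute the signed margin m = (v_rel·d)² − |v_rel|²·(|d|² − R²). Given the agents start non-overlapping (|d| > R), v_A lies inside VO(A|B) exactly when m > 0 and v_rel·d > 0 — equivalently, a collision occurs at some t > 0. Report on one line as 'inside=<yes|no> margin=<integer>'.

d = (-9, 19),  |d|² = 442;  R = 4+7 = 11,  c = 442−11² = 321
v_rel = (-1, 2),  |v_rel|² = 5;  v_rel·d = (-1)·(-9) + (2)·(19) = 47
5·t² − 94·t + 321 = 0  ⇒  m = 47² − 5·321 = 604
m = 604 > 0,  v_rel·d = 47 > 0  ⇒  inside

inside=yes margin=604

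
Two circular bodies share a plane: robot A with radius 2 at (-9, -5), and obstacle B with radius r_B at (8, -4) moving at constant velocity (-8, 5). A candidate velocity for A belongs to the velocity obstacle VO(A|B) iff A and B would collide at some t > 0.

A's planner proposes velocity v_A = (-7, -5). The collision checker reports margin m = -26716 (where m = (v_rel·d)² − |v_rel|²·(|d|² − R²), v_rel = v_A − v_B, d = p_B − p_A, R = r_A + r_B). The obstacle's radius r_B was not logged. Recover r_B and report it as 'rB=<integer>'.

m = -26716
d = (17, 1);  v_rel = (1, -10),  |v_rel|² = 101
v_rel×d = (1)·(1) − (-10)·(17) = 171
since m = R²·101 − 171²:  R² = (29241 + -26716) / 101 = 25
R = √25 = 5  ⇒  r_B = 5 − 2 = 3

rB=3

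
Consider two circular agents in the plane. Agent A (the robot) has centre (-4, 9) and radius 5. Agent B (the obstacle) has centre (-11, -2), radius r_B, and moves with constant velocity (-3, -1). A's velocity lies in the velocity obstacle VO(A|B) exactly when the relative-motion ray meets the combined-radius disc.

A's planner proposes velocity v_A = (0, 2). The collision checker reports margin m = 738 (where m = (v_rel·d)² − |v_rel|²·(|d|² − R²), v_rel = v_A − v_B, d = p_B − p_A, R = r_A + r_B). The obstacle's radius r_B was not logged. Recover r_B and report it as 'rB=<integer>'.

m = 738
d = (-7, -11);  v_rel = (3, 3),  |v_rel|² = 18
v_rel×d = (3)·(-11) − (3)·(-7) = -12
since m = R²·18 − (-12)²:  R² = (144 + 738) / 18 = 49
R = √49 = 7  ⇒  r_B = 7 − 5 = 2

rB=2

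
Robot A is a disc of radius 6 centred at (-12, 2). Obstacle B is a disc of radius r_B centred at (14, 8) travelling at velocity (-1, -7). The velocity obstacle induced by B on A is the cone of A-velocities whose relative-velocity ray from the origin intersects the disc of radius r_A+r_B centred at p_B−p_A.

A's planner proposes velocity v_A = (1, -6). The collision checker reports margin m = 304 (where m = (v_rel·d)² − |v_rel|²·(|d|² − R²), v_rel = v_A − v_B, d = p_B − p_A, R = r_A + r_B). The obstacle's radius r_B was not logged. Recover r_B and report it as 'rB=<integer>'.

m = 304
d = (26, 6);  v_rel = (2, 1),  |v_rel|² = 5
v_rel×d = (2)·(6) − (1)·(26) = -14
since m = R²·5 − (-14)²:  R² = (196 + 304) / 5 = 100
R = √100 = 10  ⇒  r_B = 10 − 6 = 4

rB=4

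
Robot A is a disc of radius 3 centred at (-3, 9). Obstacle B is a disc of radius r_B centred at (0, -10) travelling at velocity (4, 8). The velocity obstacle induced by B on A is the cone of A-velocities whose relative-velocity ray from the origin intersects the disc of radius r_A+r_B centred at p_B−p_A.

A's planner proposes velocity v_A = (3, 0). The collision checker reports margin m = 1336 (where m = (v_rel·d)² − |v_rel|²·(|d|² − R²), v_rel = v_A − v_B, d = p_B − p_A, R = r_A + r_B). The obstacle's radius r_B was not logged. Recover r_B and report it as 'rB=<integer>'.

m = 1336
d = (3, -19);  v_rel = (-1, -8),  |v_rel|² = 65
v_rel×d = (-1)·(-19) − (-8)·(3) = 43
since m = R²·65 − 43²:  R² = (1849 + 1336) / 65 = 49
R = √49 = 7  ⇒  r_B = 7 − 3 = 4

rB=4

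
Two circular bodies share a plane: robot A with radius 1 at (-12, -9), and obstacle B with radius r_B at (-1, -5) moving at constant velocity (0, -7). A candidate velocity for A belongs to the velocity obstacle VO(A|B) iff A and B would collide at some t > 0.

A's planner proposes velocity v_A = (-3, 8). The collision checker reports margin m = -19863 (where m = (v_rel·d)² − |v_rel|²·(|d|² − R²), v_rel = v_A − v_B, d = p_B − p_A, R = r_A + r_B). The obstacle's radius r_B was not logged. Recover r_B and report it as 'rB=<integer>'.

m = -19863
d = (11, 4);  v_rel = (-3, 15),  |v_rel|² = 234
v_rel×d = (-3)·(4) − (15)·(11) = -177
since m = R²·234 − (-177)²:  R² = (31329 + -19863) / 234 = 49
R = √49 = 7  ⇒  r_B = 7 − 1 = 6

rB=6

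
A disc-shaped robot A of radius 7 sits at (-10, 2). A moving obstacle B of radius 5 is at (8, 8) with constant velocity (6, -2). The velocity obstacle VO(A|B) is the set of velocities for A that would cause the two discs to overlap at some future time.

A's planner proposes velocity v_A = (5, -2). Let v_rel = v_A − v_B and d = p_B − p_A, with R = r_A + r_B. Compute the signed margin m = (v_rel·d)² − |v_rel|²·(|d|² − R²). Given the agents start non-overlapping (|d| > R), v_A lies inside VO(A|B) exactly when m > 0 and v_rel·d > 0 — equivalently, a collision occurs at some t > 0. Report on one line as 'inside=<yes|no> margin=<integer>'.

d = (18, 6),  |d|² = 360;  R = 7+5 = 12,  c = 360−12² = 216
v_rel = (-1, 0),  |v_rel|² = 1;  v_rel·d = (-1)·(18) + (0)·(6) = -18
1·t² + 36·t + 216 = 0  ⇒  m = (-18)² − 1·216 = 108
m = 108 > 0,  v_rel·d = -18 < 0  ⇒  outside

inside=no margin=108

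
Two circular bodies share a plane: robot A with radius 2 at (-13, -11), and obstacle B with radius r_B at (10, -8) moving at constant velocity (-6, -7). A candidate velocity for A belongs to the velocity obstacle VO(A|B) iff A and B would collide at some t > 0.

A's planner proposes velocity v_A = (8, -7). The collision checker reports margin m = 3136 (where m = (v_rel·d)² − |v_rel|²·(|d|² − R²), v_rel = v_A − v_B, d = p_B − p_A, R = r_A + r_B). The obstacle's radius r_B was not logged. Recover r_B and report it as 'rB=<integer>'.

m = 3136
d = (23, 3);  v_rel = (14, 0),  |v_rel|² = 196
v_rel×d = (14)·(3) − (0)·(23) = 42
since m = R²·196 − 42²:  R² = (1764 + 3136) / 196 = 25
R = √25 = 5  ⇒  r_B = 5 − 2 = 3

rB=3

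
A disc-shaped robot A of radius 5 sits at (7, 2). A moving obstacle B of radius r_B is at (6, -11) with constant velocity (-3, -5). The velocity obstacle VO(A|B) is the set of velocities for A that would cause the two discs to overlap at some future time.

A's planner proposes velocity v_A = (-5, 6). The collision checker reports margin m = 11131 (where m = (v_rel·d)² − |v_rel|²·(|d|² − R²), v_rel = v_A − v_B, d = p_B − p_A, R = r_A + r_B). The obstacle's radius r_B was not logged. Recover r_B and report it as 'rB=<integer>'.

m = 11131
d = (-1, -13);  v_rel = (-2, 11),  |v_rel|² = 125
v_rel×d = (-2)·(-13) − (11)·(-1) = 37
since m = R²·125 − 37²:  R² = (1369 + 11131) / 125 = 100
R = √100 = 10  ⇒  r_B = 10 − 5 = 5

rB=5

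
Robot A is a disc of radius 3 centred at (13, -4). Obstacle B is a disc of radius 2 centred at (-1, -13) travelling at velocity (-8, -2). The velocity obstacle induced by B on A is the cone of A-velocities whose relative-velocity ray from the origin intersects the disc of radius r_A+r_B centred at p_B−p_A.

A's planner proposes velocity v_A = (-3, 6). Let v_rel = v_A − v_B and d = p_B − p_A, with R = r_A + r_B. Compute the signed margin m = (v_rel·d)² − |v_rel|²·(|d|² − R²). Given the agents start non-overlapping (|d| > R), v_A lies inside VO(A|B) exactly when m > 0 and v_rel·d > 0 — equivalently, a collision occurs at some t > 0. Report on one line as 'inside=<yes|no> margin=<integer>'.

d = (-14, -9),  |d|² = 277;  R = 3+2 = 5,  c = 277−5² = 252
v_rel = (5, 8),  |v_rel|² = 89;  v_rel·d = (5)·(-14) + (8)·(-9) = -142
89·t² + 284·t + 252 = 0  ⇒  m = (-142)² − 89·252 = -2264
m = -2264 < 0,  v_rel·d = -142 < 0  ⇒  outside

inside=no margin=-2264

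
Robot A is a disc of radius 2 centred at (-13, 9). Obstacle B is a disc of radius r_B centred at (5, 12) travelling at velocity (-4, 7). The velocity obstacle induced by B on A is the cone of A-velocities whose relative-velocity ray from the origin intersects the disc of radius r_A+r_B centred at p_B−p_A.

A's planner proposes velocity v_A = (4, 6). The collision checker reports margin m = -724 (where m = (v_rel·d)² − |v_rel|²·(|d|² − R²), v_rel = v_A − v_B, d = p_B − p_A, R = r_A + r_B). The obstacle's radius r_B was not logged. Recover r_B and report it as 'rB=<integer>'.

m = -724
d = (18, 3);  v_rel = (8, -1),  |v_rel|² = 65
v_rel×d = (8)·(3) − (-1)·(18) = 42
since m = R²·65 − 42²:  R² = (1764 + -724) / 65 = 16
R = √16 = 4  ⇒  r_B = 4 − 2 = 2

rB=2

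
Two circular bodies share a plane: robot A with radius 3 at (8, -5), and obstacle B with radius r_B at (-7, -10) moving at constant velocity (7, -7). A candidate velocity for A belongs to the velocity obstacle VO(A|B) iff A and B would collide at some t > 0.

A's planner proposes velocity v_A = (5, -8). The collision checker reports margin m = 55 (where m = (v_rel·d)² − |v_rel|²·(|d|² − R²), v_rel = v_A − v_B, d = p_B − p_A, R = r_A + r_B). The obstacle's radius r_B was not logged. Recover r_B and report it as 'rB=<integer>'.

m = 55
d = (-15, -5);  v_rel = (-2, -1),  |v_rel|² = 5
v_rel×d = (-2)·(-5) − (-1)·(-15) = -5
since m = R²·5 − (-5)²:  R² = (25 + 55) / 5 = 16
R = √16 = 4  ⇒  r_B = 4 − 3 = 1

rB=1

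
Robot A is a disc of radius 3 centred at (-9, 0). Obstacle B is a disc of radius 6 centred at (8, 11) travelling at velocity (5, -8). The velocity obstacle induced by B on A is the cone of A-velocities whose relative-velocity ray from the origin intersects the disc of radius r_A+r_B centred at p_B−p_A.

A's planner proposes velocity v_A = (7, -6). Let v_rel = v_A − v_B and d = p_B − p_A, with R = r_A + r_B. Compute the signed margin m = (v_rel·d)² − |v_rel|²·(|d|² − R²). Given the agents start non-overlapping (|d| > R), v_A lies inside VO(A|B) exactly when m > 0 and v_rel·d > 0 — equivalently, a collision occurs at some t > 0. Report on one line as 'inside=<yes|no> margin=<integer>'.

d = (17, 11),  |d|² = 410;  R = 3+6 = 9,  c = 410−9² = 329
v_rel = (2, 2),  |v_rel|² = 8;  v_rel·d = (2)·(17) + (2)·(11) = 56
8·t² − 112·t + 329 = 0  ⇒  m = 56² − 8·329 = 504
m = 504 > 0,  v_rel·d = 56 > 0  ⇒  inside

inside=yes margin=504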